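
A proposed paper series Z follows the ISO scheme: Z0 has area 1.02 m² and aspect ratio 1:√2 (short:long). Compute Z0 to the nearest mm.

849 × 1201 mm

Let the short side be w mm. Then w · w√2 = 1.02 m² = 1,020,000 mm².
w² = 1,020,000/√2, so w ≈ 849.3 mm; long side = w√2 ≈ 1201.0 mm.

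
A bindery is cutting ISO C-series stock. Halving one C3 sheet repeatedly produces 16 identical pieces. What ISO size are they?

16 = 2^4, so 4 halving steps.
C3 → C4 → … → C7 after 4 steps.

C7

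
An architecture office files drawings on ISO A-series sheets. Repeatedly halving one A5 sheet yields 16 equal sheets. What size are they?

A9

16 = 2^4, so 4 halving steps.
A5 → A6 → … → A9 after 4 steps.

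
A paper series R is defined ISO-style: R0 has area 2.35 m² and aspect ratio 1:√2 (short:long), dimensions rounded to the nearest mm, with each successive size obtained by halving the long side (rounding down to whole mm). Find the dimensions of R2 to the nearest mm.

Let R0's short side be w mm. w · w√2 = 2.35 m² = 2,350,000 mm², so w ≈ 1289.1 mm and w√2 ≈ 1823.0 mm → R0 = 1289 × 1823 mm.
R1: ⌊1823/2⌋ × 1289 = 911 × 1289 mm
R2: ⌊1289/2⌋ × 911 = 644 × 911 mm

644 × 911 mm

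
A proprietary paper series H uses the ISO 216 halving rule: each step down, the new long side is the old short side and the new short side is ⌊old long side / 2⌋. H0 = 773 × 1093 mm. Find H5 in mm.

136 × 193 mm

H1: ⌊1093/2⌋ × 773 = 546 × 773 mm
H2: ⌊773/2⌋ × 546 = 386 × 546 mm
H3: ⌊546/2⌋ × 386 = 273 × 386 mm
H4: ⌊386/2⌋ × 273 = 193 × 273 mm
H5: ⌊273/2⌋ × 193 = 136 × 193 mm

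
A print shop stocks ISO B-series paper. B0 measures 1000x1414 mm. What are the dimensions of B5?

176 × 250 mm

B1: ⌊1414/2⌋ × 1000 = 707 × 1000 mm
B2: ⌊1000/2⌋ × 707 = 500 × 707 mm
B3: ⌊707/2⌋ × 500 = 353 × 500 mm
B4: ⌊500/2⌋ × 353 = 250 × 353 mm
B5: ⌊353/2⌋ × 250 = 176 × 250 mm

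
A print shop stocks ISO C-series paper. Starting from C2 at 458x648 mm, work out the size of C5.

C3: ⌊648/2⌋ × 458 = 324 × 458 mm
C4: ⌊458/2⌋ × 324 = 229 × 324 mm
C5: ⌊324/2⌋ × 229 = 162 × 229 mm

162 × 229 mm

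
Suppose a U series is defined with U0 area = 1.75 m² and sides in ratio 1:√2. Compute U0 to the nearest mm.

Let the short side be w mm. Then w · w√2 = 1.75 m² = 1,750,000 mm².
w² = 1,750,000/√2, so w ≈ 1112.4 mm; long side = w√2 ≈ 1573.2 mm.

1112 × 1573 mm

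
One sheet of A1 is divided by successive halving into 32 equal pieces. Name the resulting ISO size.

32 = 2^5, so 5 halving steps.
A1 → A2 → … → A6 after 5 steps.

A6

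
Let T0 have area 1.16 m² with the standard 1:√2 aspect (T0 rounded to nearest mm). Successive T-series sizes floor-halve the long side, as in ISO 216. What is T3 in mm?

320 × 453 mm

Let T0's short side be w mm. w · w√2 = 1.16 m² = 1,160,000 mm², so w ≈ 905.7 mm and w√2 ≈ 1280.8 mm → T0 = 906 × 1281 mm.
T1: ⌊1281/2⌋ × 906 = 640 × 906 mm
T2: ⌊906/2⌋ × 640 = 453 × 640 mm
T3: ⌊640/2⌋ × 453 = 320 × 453 mm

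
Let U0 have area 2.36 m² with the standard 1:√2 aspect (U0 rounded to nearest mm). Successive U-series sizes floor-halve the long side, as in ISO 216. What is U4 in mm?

Let U0's short side be w mm. w · w√2 = 2.36 m² = 2,360,000 mm², so w ≈ 1291.8 mm and w√2 ≈ 1826.9 mm → U0 = 1292 × 1827 mm.
U1: ⌊1827/2⌋ × 1292 = 913 × 1292 mm
U2: ⌊1292/2⌋ × 913 = 646 × 913 mm
U3: ⌊913/2⌋ × 646 = 456 × 646 mm
U4: ⌊646/2⌋ × 456 = 323 × 456 mm

323 × 456 mm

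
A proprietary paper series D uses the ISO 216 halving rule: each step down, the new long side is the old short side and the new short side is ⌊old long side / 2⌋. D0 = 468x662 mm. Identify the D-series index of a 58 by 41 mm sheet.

D0: 468 × 662 mm
D1: 331 × 468 mm
D2: 234 × 331 mm
D3: 165 × 234 mm
D4: 117 × 165 mm
D5: 82 × 117 mm
D6: 58 × 82 mm
D7: 41 × 58 mm
D8: 29 × 41 mm
→ matches D7.

D7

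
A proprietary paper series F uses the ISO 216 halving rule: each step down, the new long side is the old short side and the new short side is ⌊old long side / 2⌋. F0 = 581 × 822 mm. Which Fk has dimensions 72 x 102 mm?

F6

F0: 581 × 822 mm
F1: 411 × 581 mm
F2: 290 × 411 mm
F3: 205 × 290 mm
F4: 145 × 205 mm
F5: 102 × 145 mm
F6: 72 × 102 mm
F7: 51 × 72 mm
→ matches F6.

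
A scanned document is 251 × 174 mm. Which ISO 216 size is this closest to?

B5 (176 × 250 mm)

Aspect ratio 251/174 ≈ 1.443 (ISO target is √2 ≈ 1.414).
In the B-series (B0 = 1000 × 1414 mm): B5 = 176 × 250 mm.
Off by 3 mm total — nearest standard size.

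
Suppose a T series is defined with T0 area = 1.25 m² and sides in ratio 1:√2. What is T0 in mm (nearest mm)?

Let the short side be w mm. Then w · w√2 = 1.25 m² = 1,250,000 mm².
w² = 1,250,000/√2, so w ≈ 940.2 mm; long side = w√2 ≈ 1329.6 mm.

940 × 1330 mm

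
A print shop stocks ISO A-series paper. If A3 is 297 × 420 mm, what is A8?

52 × 74 mm

A4: ⌊420/2⌋ × 297 = 210 × 297 mm
A5: ⌊297/2⌋ × 210 = 148 × 210 mm
A6: ⌊210/2⌋ × 148 = 105 × 148 mm
A7: ⌊148/2⌋ × 105 = 74 × 105 mm
A8: ⌊105/2⌋ × 74 = 52 × 74 mm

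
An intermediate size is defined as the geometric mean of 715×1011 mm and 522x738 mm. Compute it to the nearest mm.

Short side: √(715 · 522) = √373230 ≈ 610.9 → 611 mm
Long side: √(1011 · 738) = √746118 ≈ 863.8 → 864 mm

611 × 864 mm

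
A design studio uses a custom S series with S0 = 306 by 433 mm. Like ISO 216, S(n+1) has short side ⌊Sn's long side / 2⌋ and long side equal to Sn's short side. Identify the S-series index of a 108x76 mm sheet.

S0: 306 × 433 mm
S1: 216 × 306 mm
S2: 153 × 216 mm
S3: 108 × 153 mm
S4: 76 × 108 mm
S5: 54 × 76 mm
→ matches S4.

S4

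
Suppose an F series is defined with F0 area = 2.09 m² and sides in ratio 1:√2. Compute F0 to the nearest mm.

1216 × 1719 mm

Let the short side be w mm. Then w · w√2 = 2.09 m² = 2,090,000 mm².
w² = 2,090,000/√2, so w ≈ 1215.7 mm; long side = w√2 ≈ 1719.2 mm.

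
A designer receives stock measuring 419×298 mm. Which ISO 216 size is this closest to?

Aspect ratio 419/298 ≈ 1.406 — close to the ISO √2 ≈ 1.414.
In the A-series (A0 area = 1 m²): A3 = 297 × 420 mm.
Off by 2 mm total — nearest standard size.

A3 (297 × 420 mm)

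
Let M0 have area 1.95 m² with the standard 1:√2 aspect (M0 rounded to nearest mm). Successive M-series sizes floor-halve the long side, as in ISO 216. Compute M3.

Let M0's short side be w mm. w · w√2 = 1.95 m² = 1,950,000 mm², so w ≈ 1174.2 mm and w√2 ≈ 1660.6 mm → M0 = 1174 × 1661 mm.
M1: ⌊1661/2⌋ × 1174 = 830 × 1174 mm
M2: ⌊1174/2⌋ × 830 = 587 × 830 mm
M3: ⌊830/2⌋ × 587 = 415 × 587 mm

415 × 587 mm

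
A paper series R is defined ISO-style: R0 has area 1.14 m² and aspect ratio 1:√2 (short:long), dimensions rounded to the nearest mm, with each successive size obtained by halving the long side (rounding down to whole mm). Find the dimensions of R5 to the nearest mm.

Let R0's short side be w mm. w · w√2 = 1.14 m² = 1,140,000 mm², so w ≈ 897.8 mm and w√2 ≈ 1269.7 mm → R0 = 898 × 1270 mm.
R1: ⌊1270/2⌋ × 898 = 635 × 898 mm
R2: ⌊898/2⌋ × 635 = 449 × 635 mm
R3: ⌊635/2⌋ × 449 = 317 × 449 mm
R4: ⌊449/2⌋ × 317 = 224 × 317 mm
R5: ⌊317/2⌋ × 224 = 158 × 224 mm

158 × 224 mm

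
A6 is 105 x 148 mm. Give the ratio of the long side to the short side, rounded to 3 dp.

148 / 105 = 1.410
ISO 216 targets √2 ≈ 1.414; the -0.005 deviation is from mm rounding.

1.410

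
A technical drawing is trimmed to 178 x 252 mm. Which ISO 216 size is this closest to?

B5 (176 × 250 mm)

Aspect ratio 252/178 ≈ 1.416 — close to the ISO √2 ≈ 1.414.
In the B-series (B0 = 1000 × 1414 mm): B5 = 176 × 250 mm.
Off by 4 mm total — nearest standard size.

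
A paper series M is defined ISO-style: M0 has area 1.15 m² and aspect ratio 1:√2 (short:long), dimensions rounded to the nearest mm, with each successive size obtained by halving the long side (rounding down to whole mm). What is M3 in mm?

Let M0's short side be w mm. w · w√2 = 1.15 m² = 1,150,000 mm², so w ≈ 901.8 mm and w√2 ≈ 1275.3 mm → M0 = 902 × 1275 mm.
M1: ⌊1275/2⌋ × 902 = 637 × 902 mm
M2: ⌊902/2⌋ × 637 = 451 × 637 mm
M3: ⌊637/2⌋ × 451 = 318 × 451 mm

318 × 451 mm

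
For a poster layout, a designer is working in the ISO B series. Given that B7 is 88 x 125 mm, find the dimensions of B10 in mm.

B8: ⌊125/2⌋ × 88 = 62 × 88 mm
B9: ⌊88/2⌋ × 62 = 44 × 62 mm
B10: ⌊62/2⌋ × 44 = 31 × 44 mm

31 × 44 mm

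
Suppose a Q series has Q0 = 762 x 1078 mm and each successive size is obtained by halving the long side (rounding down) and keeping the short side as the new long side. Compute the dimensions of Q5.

134 × 190 mm

Q1 = 539 × 762 mm (from Q0 by 1 halving).
Q2: ⌊762/2⌋ × 539 = 381 × 539 mm
Q3: ⌊539/2⌋ × 381 = 269 × 381 mm
Q4: ⌊381/2⌋ × 269 = 190 × 269 mm
Q5: ⌊269/2⌋ × 190 = 134 × 190 mm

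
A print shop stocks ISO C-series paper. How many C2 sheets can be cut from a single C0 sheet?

Each ISO step halves the sheet: 1 × C0 → 2 × C1 → 4 × C2
From C0 to C2 is 2 halving steps: 2^2 = 4.

4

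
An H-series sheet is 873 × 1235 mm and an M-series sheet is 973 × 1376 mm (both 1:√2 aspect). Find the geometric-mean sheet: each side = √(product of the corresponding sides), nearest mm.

922 × 1304 mm

Short side: √(873 · 973) = √849429 ≈ 921.6 → 922 mm
Long side: √(1235 · 1376) = √1699360 ≈ 1303.6 → 1304 mm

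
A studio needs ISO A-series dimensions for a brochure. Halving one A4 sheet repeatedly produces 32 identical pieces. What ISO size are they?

A9

32 = 2^5, so 5 halving steps.
A4 → A5 → … → A9 after 5 steps.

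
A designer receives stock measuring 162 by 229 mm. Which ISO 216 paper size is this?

C5 (162 × 229 mm)

Aspect ratio 229/162 ≈ 1.414 — close to the ISO √2 ≈ 1.414.
In the C-series (envelope sizes, between A and B): C5 = 162 × 229 mm.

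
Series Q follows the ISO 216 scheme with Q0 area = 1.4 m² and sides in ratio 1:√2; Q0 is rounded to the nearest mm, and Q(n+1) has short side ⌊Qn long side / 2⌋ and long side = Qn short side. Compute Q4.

Let Q0's short side be w mm. w · w√2 = 1.4 m² = 1,400,000 mm², so w ≈ 995.0 mm and w√2 ≈ 1407.1 mm → Q0 = 995 × 1407 mm.
Q1: ⌊1407/2⌋ × 995 = 703 × 995 mm
Q2: ⌊995/2⌋ × 703 = 497 × 703 mm
Q3: ⌊703/2⌋ × 497 = 351 × 497 mm
Q4: ⌊497/2⌋ × 351 = 248 × 351 mm

248 × 351 mm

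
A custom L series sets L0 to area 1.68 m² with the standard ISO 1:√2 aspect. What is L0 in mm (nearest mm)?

Let the short side be w mm. Then w · w√2 = 1.68 m² = 1,680,000 mm².
w² = 1,680,000/√2, so w ≈ 1089.9 mm; long side = w√2 ≈ 1541.4 mm.

1090 × 1541 mm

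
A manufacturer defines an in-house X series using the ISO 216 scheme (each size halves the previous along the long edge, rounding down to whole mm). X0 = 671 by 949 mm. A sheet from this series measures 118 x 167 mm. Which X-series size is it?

X5

X0: 671 × 949 mm
X1: 474 × 671 mm
X2: 335 × 474 mm
X3: 237 × 335 mm
X4: 167 × 237 mm
X5: 118 × 167 mm
X6: 83 × 118 mm
→ matches X5.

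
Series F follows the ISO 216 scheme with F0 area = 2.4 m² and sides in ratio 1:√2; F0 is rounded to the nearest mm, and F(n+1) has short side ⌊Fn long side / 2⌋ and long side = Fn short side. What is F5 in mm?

Let F0's short side be w mm. w · w√2 = 2.4 m² = 2,400,000 mm², so w ≈ 1302.7 mm and w√2 ≈ 1842.3 mm → F0 = 1303 × 1842 mm.
F1: ⌊1842/2⌋ × 1303 = 921 × 1303 mm
F2: ⌊1303/2⌋ × 921 = 651 × 921 mm
F3: ⌊921/2⌋ × 651 = 460 × 651 mm
F4: ⌊651/2⌋ × 460 = 325 × 460 mm
F5: ⌊460/2⌋ × 325 = 230 × 325 mm

230 × 325 mm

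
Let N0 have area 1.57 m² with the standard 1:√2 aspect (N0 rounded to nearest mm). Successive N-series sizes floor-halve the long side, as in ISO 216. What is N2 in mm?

Let N0's short side be w mm. w · w√2 = 1.57 m² = 1,570,000 mm², so w ≈ 1053.6 mm and w√2 ≈ 1490.1 mm → N0 = 1054 × 1490 mm.
N1: ⌊1490/2⌋ × 1054 = 745 × 1054 mm
N2: ⌊1054/2⌋ × 745 = 527 × 745 mm

527 × 745 mm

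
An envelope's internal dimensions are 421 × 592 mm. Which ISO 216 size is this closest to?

Aspect ratio 592/421 ≈ 1.406 — close to the ISO √2 ≈ 1.414.
In the A-series (A0 area = 1 m²): A2 = 420 × 594 mm.
Off by 3 mm total — nearest standard size.

A2 (420 × 594 mm)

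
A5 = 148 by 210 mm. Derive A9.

A6: ⌊210/2⌋ × 148 = 105 × 148 mm
A7: ⌊148/2⌋ × 105 = 74 × 105 mm
A8: ⌊105/2⌋ × 74 = 52 × 74 mm
A9: ⌊74/2⌋ × 52 = 37 × 52 mm

37 × 52 mm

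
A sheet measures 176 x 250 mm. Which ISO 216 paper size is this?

Aspect ratio 250/176 ≈ 1.420 — close to the ISO √2 ≈ 1.414.
In the B-series (B0 = 1000 × 1414 mm): B5 = 176 × 250 mm.

B5 (176 × 250 mm)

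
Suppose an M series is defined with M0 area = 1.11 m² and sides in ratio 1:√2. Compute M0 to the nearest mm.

886 × 1253 mm

Let the short side be w mm. Then w · w√2 = 1.11 m² = 1,110,000 mm².
w² = 1,110,000/√2, so w ≈ 885.9 mm; long side = w√2 ≈ 1252.9 mm.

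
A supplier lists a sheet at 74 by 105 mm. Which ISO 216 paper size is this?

Aspect ratio 105/74 ≈ 1.419 — close to the ISO √2 ≈ 1.414.
In the A-series (A0 area = 1 m²): A7 = 74 × 105 mm.

A7 (74 × 105 mm)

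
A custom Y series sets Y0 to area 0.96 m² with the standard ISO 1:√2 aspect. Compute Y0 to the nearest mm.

Let the short side be w mm. Then w · w√2 = 0.96 m² = 960,000 mm².
w² = 960,000/√2, so w ≈ 823.9 mm; long side = w√2 ≈ 1165.2 mm.

824 × 1165 mm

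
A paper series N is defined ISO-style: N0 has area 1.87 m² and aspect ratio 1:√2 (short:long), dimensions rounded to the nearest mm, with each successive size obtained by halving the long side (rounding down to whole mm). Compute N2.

Let N0's short side be w mm. w · w√2 = 1.87 m² = 1,870,000 mm², so w ≈ 1149.9 mm and w√2 ≈ 1626.2 mm → N0 = 1150 × 1626 mm.
N1: ⌊1626/2⌋ × 1150 = 813 × 1150 mm
N2: ⌊1150/2⌋ × 813 = 575 × 813 mm

575 × 813 mm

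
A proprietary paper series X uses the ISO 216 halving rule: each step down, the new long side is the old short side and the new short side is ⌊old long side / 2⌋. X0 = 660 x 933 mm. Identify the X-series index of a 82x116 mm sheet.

X0: 660 × 933 mm
X1: 466 × 660 mm
X2: 330 × 466 mm
X3: 233 × 330 mm
X4: 165 × 233 mm
X5: 116 × 165 mm
X6: 82 × 116 mm
X7: 58 × 82 mm
→ matches X6.

X6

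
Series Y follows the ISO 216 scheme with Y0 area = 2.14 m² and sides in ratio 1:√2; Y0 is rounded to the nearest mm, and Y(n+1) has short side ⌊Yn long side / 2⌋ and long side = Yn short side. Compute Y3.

Let Y0's short side be w mm. w · w√2 = 2.14 m² = 2,140,000 mm², so w ≈ 1230.1 mm and w√2 ≈ 1739.7 mm → Y0 = 1230 × 1740 mm.
Y1: ⌊1740/2⌋ × 1230 = 870 × 1230 mm
Y2: ⌊1230/2⌋ × 870 = 615 × 870 mm
Y3: ⌊870/2⌋ × 615 = 435 × 615 mm

435 × 615 mm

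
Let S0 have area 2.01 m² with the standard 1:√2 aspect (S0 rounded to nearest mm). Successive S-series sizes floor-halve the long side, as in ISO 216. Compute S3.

421 × 596 mm

Let S0's short side be w mm. w · w√2 = 2.01 m² = 2,010,000 mm², so w ≈ 1192.2 mm and w√2 ≈ 1686.0 mm → S0 = 1192 × 1686 mm.
S1: ⌊1686/2⌋ × 1192 = 843 × 1192 mm
S2: ⌊1192/2⌋ × 843 = 596 × 843 mm
S3: ⌊843/2⌋ × 596 = 421 × 596 mm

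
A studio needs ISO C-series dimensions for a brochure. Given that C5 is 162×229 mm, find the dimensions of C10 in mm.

28 × 40 mm

C6: ⌊229/2⌋ × 162 = 114 × 162 mm
C7: ⌊162/2⌋ × 114 = 81 × 114 mm
C8: ⌊114/2⌋ × 81 = 57 × 81 mm
C9: ⌊81/2⌋ × 57 = 40 × 57 mm
C10: ⌊57/2⌋ × 40 = 28 × 40 mm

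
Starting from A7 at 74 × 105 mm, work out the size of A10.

A8: ⌊105/2⌋ × 74 = 52 × 74 mm
A9: ⌊74/2⌋ × 52 = 37 × 52 mm
A10: ⌊52/2⌋ × 37 = 26 × 37 mm

26 × 37 mm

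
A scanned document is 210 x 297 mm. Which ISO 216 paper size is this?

A4 (210 × 297 mm)

Aspect ratio 297/210 ≈ 1.414 — close to the ISO √2 ≈ 1.414.
In the A-series (A0 area = 1 m²): A4 = 210 × 297 mm.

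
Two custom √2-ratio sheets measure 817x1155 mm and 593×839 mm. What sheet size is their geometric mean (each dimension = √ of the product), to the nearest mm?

696 × 984 mm

Short side: √(817 · 593) = √484481 ≈ 696.0 → 696 mm
Long side: √(1155 · 839) = √969045 ≈ 984.4 → 984 mm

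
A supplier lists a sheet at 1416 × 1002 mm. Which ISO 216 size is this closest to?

Aspect ratio 1416/1002 ≈ 1.413 — close to the ISO √2 ≈ 1.414.
In the B-series (B0 = 1000 × 1414 mm): B0 = 1000 × 1414 mm.
Off by 4 mm total — nearest standard size.

B0 (1000 × 1414 mm)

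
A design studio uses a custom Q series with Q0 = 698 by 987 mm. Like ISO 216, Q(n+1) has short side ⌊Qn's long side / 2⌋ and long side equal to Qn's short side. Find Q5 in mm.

Q1: ⌊987/2⌋ × 698 = 493 × 698 mm
Q2: ⌊698/2⌋ × 493 = 349 × 493 mm
Q3: ⌊493/2⌋ × 349 = 246 × 349 mm
Q4: ⌊349/2⌋ × 246 = 174 × 246 mm
Q5: ⌊246/2⌋ × 174 = 123 × 174 mm

123 × 174 mm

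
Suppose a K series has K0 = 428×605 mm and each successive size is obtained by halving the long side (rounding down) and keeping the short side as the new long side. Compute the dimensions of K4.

107 × 151 mm

K1: ⌊605/2⌋ × 428 = 302 × 428 mm
K2: ⌊428/2⌋ × 302 = 214 × 302 mm
K3: ⌊302/2⌋ × 214 = 151 × 214 mm
K4: ⌊214/2⌋ × 151 = 107 × 151 mm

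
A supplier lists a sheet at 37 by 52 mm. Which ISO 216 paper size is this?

Aspect ratio 52/37 ≈ 1.405 — close to the ISO √2 ≈ 1.414.
In the A-series (A0 area = 1 m²): A9 = 37 × 52 mm.

A9 (37 × 52 mm)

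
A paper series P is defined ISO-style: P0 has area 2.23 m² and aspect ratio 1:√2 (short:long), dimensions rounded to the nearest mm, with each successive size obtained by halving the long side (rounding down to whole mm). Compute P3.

Let P0's short side be w mm. w · w√2 = 2.23 m² = 2,230,000 mm², so w ≈ 1255.7 mm and w√2 ≈ 1775.9 mm → P0 = 1256 × 1776 mm.
P1: ⌊1776/2⌋ × 1256 = 888 × 1256 mm
P2: ⌊1256/2⌋ × 888 = 628 × 888 mm
P3: ⌊888/2⌋ × 628 = 444 × 628 mm

444 × 628 mm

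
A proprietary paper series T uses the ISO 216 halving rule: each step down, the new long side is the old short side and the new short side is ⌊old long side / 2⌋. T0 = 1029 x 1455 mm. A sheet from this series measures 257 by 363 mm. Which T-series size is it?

T0: 1029 × 1455 mm
T1: 727 × 1029 mm
T2: 514 × 727 mm
T3: 363 × 514 mm
T4: 257 × 363 mm
T5: 181 × 257 mm
→ matches T4.

T4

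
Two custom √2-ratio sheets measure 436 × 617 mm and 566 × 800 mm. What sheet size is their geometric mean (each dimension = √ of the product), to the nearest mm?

497 × 703 mm

Short side: √(436 · 566) = √246776 ≈ 496.8 → 497 mm
Long side: √(617 · 800) = √493600 ≈ 702.6 → 703 mm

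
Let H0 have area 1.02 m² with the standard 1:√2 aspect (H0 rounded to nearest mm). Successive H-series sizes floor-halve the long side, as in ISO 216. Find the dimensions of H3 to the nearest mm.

300 × 424 mm

Let H0's short side be w mm. w · w√2 = 1.02 m² = 1,020,000 mm², so w ≈ 849.3 mm and w√2 ≈ 1201.0 mm → H0 = 849 × 1201 mm.
H1: ⌊1201/2⌋ × 849 = 600 × 849 mm
H2: ⌊849/2⌋ × 600 = 424 × 600 mm
H3: ⌊600/2⌋ × 424 = 300 × 424 mm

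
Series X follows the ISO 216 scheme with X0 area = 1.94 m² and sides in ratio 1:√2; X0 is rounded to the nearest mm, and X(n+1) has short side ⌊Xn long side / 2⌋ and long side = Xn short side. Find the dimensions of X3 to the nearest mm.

414 × 585 mm

Let X0's short side be w mm. w · w√2 = 1.94 m² = 1,940,000 mm², so w ≈ 1171.2 mm and w√2 ≈ 1656.4 mm → X0 = 1171 × 1656 mm.
X1: ⌊1656/2⌋ × 1171 = 828 × 1171 mm
X2: ⌊1171/2⌋ × 828 = 585 × 828 mm
X3: ⌊828/2⌋ × 585 = 414 × 585 mm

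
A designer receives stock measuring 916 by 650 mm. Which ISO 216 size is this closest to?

Aspect ratio 916/650 ≈ 1.409 — close to the ISO √2 ≈ 1.414.
In the C-series (envelope sizes, between A and B): C1 = 648 × 917 mm.
Off by 3 mm total — nearest standard size.

C1 (648 × 917 mm)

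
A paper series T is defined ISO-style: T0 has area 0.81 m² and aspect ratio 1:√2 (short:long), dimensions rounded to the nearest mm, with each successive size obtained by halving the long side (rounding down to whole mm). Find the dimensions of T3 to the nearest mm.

267 × 378 mm

Let T0's short side be w mm. w · w√2 = 0.81 m² = 810,000 mm², so w ≈ 756.8 mm and w√2 ≈ 1070.3 mm → T0 = 757 × 1070 mm.
T1: ⌊1070/2⌋ × 757 = 535 × 757 mm
T2: ⌊757/2⌋ × 535 = 378 × 535 mm
T3: ⌊535/2⌋ × 378 = 267 × 378 mm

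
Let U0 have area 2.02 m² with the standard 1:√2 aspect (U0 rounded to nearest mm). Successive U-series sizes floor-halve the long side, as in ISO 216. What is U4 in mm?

298 × 422 mm

Let U0's short side be w mm. w · w√2 = 2.02 m² = 2,020,000 mm², so w ≈ 1195.1 mm and w√2 ≈ 1690.2 mm → U0 = 1195 × 1690 mm.
U1: ⌊1690/2⌋ × 1195 = 845 × 1195 mm
U2: ⌊1195/2⌋ × 845 = 597 × 845 mm
U3: ⌊845/2⌋ × 597 = 422 × 597 mm
U4: ⌊597/2⌋ × 422 = 298 × 422 mm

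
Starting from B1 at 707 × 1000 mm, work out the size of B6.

B2: ⌊1000/2⌋ × 707 = 500 × 707 mm
B3: ⌊707/2⌋ × 500 = 353 × 500 mm
B4: ⌊500/2⌋ × 353 = 250 × 353 mm
B5: ⌊353/2⌋ × 250 = 176 × 250 mm
B6: ⌊250/2⌋ × 176 = 125 × 176 mm

125 × 176 mm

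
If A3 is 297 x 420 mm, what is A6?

A4: ⌊420/2⌋ × 297 = 210 × 297 mm
A5: ⌊297/2⌋ × 210 = 148 × 210 mm
A6: ⌊210/2⌋ × 148 = 105 × 148 mm

105 × 148 mm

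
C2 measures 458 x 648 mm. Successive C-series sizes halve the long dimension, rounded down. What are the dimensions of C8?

57 × 81 mm

C3: ⌊648/2⌋ × 458 = 324 × 458 mm
C4: ⌊458/2⌋ × 324 = 229 × 324 mm
C5: ⌊324/2⌋ × 229 = 162 × 229 mm
C6: ⌊229/2⌋ × 162 = 114 × 162 mm
C7: ⌊162/2⌋ × 114 = 81 × 114 mm
C8: ⌊114/2⌋ × 81 = 57 × 81 mm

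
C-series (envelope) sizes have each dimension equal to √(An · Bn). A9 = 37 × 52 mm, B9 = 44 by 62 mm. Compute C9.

40 × 57 mm

Short side: √(37 · 44) = √1628 ≈ 40.3 → 40 mm
Long side: √(52 · 62) = √3224 ≈ 56.8 → 57 mm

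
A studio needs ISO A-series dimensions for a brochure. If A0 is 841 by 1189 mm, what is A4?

210 × 297 mm

A1: ⌊1189/2⌋ × 841 = 594 × 841 mm
A2: ⌊841/2⌋ × 594 = 420 × 594 mm
A3: ⌊594/2⌋ × 420 = 297 × 420 mm
A4: ⌊420/2⌋ × 297 = 210 × 297 mm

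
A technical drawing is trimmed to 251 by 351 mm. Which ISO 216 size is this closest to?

Aspect ratio 351/251 ≈ 1.398 (ISO target is √2 ≈ 1.414).
In the B-series (B0 = 1000 × 1414 mm): B4 = 250 × 353 mm.
Off by 3 mm total — nearest standard size.

B4 (250 × 353 mm)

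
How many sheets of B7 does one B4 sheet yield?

Each ISO step halves the sheet: 1 × B4 → 2 × B5 → 4 × B6 → 8 × B7
From B4 to B7 is 3 halving steps: 2^3 = 8.

8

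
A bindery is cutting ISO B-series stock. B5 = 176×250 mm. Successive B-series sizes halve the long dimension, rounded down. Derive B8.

62 × 88 mm

B6: ⌊250/2⌋ × 176 = 125 × 176 mm
B7: ⌊176/2⌋ × 125 = 88 × 125 mm
B8: ⌊125/2⌋ × 88 = 62 × 88 mm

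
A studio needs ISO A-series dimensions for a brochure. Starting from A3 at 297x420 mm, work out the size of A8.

A4: ⌊420/2⌋ × 297 = 210 × 297 mm
A5: ⌊297/2⌋ × 210 = 148 × 210 mm
A6: ⌊210/2⌋ × 148 = 105 × 148 mm
A7: ⌊148/2⌋ × 105 = 74 × 105 mm
A8: ⌊105/2⌋ × 74 = 52 × 74 mm

52 × 74 mm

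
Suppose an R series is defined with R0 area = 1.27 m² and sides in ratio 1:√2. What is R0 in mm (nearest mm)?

Let the short side be w mm. Then w · w√2 = 1.27 m² = 1,270,000 mm².
w² = 1,270,000/√2, so w ≈ 947.6 mm; long side = w√2 ≈ 1340.2 mm.

948 × 1340 mm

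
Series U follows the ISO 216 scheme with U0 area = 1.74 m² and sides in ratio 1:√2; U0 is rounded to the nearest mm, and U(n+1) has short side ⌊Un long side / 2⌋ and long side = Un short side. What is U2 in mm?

554 × 784 mm

Let U0's short side be w mm. w · w√2 = 1.74 m² = 1,740,000 mm², so w ≈ 1109.2 mm and w√2 ≈ 1568.7 mm → U0 = 1109 × 1569 mm.
U1: ⌊1569/2⌋ × 1109 = 784 × 1109 mm
U2: ⌊1109/2⌋ × 784 = 554 × 784 mm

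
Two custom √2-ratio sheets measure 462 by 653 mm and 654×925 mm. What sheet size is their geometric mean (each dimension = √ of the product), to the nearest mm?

Short side: √(462 · 654) = √302148 ≈ 549.7 → 550 mm
Long side: √(653 · 925) = √604025 ≈ 777.2 → 777 mm

550 × 777 mm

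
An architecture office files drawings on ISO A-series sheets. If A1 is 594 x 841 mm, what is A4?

210 × 297 mm

A2: ⌊841/2⌋ × 594 = 420 × 594 mm
A3: ⌊594/2⌋ × 420 = 297 × 420 mm
A4: ⌊420/2⌋ × 297 = 210 × 297 mm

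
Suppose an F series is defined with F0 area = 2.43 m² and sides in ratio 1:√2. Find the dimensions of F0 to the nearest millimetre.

1311 × 1854 mm

Let the short side be w mm. Then w · w√2 = 2.43 m² = 2,430,000 mm².
w² = 2,430,000/√2, so w ≈ 1310.8 mm; long side = w√2 ≈ 1853.8 mm.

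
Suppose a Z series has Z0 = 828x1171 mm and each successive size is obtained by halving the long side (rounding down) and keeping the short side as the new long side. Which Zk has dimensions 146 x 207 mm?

Z0: 828 × 1171 mm
Z1: 585 × 828 mm
Z2: 414 × 585 mm
Z3: 292 × 414 mm
Z4: 207 × 292 mm
Z5: 146 × 207 mm
Z6: 103 × 146 mm
→ matches Z5.

Z5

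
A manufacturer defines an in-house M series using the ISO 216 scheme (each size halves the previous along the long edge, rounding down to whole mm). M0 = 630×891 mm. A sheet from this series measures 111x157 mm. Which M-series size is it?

M0: 630 × 891 mm
M1: 445 × 630 mm
M2: 315 × 445 mm
M3: 222 × 315 mm
M4: 157 × 222 mm
M5: 111 × 157 mm
M6: 78 × 111 mm
→ matches M5.

M5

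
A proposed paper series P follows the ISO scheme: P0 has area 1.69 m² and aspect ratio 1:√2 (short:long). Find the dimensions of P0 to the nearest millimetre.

Let the short side be w mm. Then w · w√2 = 1.69 m² = 1,690,000 mm².
w² = 1,690,000/√2, so w ≈ 1093.2 mm; long side = w√2 ≈ 1546.0 mm.

1093 × 1546 mm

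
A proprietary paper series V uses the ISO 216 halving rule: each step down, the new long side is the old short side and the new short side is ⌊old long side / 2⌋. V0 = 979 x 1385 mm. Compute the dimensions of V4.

V1: ⌊1385/2⌋ × 979 = 692 × 979 mm
V2: ⌊979/2⌋ × 692 = 489 × 692 mm
V3: ⌊692/2⌋ × 489 = 346 × 489 mm
V4: ⌊489/2⌋ × 346 = 244 × 346 mm

244 × 346 mm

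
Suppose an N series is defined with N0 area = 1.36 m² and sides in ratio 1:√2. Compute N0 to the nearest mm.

981 × 1387 mm

Let the short side be w mm. Then w · w√2 = 1.36 m² = 1,360,000 mm².
w² = 1,360,000/√2, so w ≈ 980.6 mm; long side = w√2 ≈ 1386.8 mm.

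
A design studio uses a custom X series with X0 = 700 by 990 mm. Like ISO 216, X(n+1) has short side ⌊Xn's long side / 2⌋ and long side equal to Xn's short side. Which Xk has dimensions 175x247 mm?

X4

X0: 700 × 990 mm
X1: 495 × 700 mm
X2: 350 × 495 mm
X3: 247 × 350 mm
X4: 175 × 247 mm
X5: 123 × 175 mm
→ matches X4.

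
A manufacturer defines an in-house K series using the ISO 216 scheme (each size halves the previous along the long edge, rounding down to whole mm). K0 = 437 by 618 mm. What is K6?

K1: ⌊618/2⌋ × 437 = 309 × 437 mm
K2: ⌊437/2⌋ × 309 = 218 × 309 mm
K3: ⌊309/2⌋ × 218 = 154 × 218 mm
K4: ⌊218/2⌋ × 154 = 109 × 154 mm
K5: ⌊154/2⌋ × 109 = 77 × 109 mm
K6: ⌊109/2⌋ × 77 = 54 × 77 mm

54 × 77 mm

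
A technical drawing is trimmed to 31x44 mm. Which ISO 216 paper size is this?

Aspect ratio 44/31 ≈ 1.419 — close to the ISO √2 ≈ 1.414.
In the B-series (B0 = 1000 × 1414 mm): B10 = 31 × 44 mm.

B10 (31 × 44 mm)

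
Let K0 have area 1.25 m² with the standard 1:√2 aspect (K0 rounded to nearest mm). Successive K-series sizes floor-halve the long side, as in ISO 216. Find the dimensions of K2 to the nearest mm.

Let K0's short side be w mm. w · w√2 = 1.25 m² = 1,250,000 mm², so w ≈ 940.2 mm and w√2 ≈ 1329.6 mm → K0 = 940 × 1330 mm.
K1: ⌊1330/2⌋ × 940 = 665 × 940 mm
K2: ⌊940/2⌋ × 665 = 470 × 665 mm

470 × 665 mm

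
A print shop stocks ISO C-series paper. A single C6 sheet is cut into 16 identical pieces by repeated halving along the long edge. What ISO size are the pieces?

16 = 2^4, so 4 halving steps.
C6 → C7 → … → C10 after 4 steps.

C10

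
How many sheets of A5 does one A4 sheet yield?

Each ISO step halves the sheet: 1 × A4 → 2 × A5
From A4 to A5 is 1 halving step: 2^1 = 2.

2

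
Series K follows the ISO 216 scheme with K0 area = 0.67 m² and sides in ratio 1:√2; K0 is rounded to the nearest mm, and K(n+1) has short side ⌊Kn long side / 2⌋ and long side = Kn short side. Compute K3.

Let K0's short side be w mm. w · w√2 = 0.67 m² = 670,000 mm², so w ≈ 688.3 mm and w√2 ≈ 973.4 mm → K0 = 688 × 973 mm.
K1: ⌊973/2⌋ × 688 = 486 × 688 mm
K2: ⌊688/2⌋ × 486 = 344 × 486 mm
K3: ⌊486/2⌋ × 344 = 243 × 344 mm

243 × 344 mm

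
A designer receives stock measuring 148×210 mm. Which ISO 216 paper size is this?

A5 (148 × 210 mm)

Aspect ratio 210/148 ≈ 1.419 — close to the ISO √2 ≈ 1.414.
In the A-series (A0 area = 1 m²): A5 = 148 × 210 mm.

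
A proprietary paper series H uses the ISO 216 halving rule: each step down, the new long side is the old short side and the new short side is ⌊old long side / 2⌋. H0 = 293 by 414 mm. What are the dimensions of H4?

73 × 103 mm

H1: ⌊414/2⌋ × 293 = 207 × 293 mm
H2: ⌊293/2⌋ × 207 = 146 × 207 mm
H3: ⌊207/2⌋ × 146 = 103 × 146 mm
H4: ⌊146/2⌋ × 103 = 73 × 103 mm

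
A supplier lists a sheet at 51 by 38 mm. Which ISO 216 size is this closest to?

Aspect ratio 51/38 ≈ 1.342 (ISO target is √2 ≈ 1.414).
In the A-series (A0 area = 1 m²): A9 = 37 × 52 mm.
Off by 2 mm total — nearest standard size.

A9 (37 × 52 mm)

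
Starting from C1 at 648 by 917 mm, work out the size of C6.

C2: ⌊917/2⌋ × 648 = 458 × 648 mm
C3: ⌊648/2⌋ × 458 = 324 × 458 mm
C4: ⌊458/2⌋ × 324 = 229 × 324 mm
C5: ⌊324/2⌋ × 229 = 162 × 229 mm
C6: ⌊229/2⌋ × 162 = 114 × 162 mm

114 × 162 mm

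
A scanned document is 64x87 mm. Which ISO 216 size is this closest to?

Aspect ratio 87/64 ≈ 1.359 (ISO target is √2 ≈ 1.414).
In the B-series (B0 = 1000 × 1414 mm): B8 = 62 × 88 mm.
Off by 3 mm total — nearest standard size.

B8 (62 × 88 mm)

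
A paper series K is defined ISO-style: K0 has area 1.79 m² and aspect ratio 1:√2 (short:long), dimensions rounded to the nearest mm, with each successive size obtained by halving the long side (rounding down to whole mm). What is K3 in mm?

397 × 562 mm

Let K0's short side be w mm. w · w√2 = 1.79 m² = 1,790,000 mm², so w ≈ 1125.0 mm and w√2 ≈ 1591.1 mm → K0 = 1125 × 1591 mm.
K1: ⌊1591/2⌋ × 1125 = 795 × 1125 mm
K2: ⌊1125/2⌋ × 795 = 562 × 795 mm
K3: ⌊795/2⌋ × 562 = 397 × 562 mm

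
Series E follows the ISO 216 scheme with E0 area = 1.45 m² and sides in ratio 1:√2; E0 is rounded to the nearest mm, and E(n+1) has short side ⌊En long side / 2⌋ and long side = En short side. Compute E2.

506 × 716 mm

Let E0's short side be w mm. w · w√2 = 1.45 m² = 1,450,000 mm², so w ≈ 1012.6 mm and w√2 ≈ 1432.0 mm → E0 = 1013 × 1432 mm.
E1: ⌊1432/2⌋ × 1013 = 716 × 1013 mm
E2: ⌊1013/2⌋ × 716 = 506 × 716 mm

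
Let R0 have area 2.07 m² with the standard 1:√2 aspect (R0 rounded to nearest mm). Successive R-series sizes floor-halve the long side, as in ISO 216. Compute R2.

605 × 855 mm

Let R0's short side be w mm. w · w√2 = 2.07 m² = 2,070,000 mm², so w ≈ 1209.8 mm and w√2 ≈ 1711.0 mm → R0 = 1210 × 1711 mm.
R1: ⌊1711/2⌋ × 1210 = 855 × 1210 mm
R2: ⌊1210/2⌋ × 855 = 605 × 855 mm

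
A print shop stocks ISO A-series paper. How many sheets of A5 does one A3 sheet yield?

4

Each ISO step halves the sheet: 1 × A3 → 2 × A4 → 4 × A5
From A3 to A5 is 2 halving steps: 2^2 = 4.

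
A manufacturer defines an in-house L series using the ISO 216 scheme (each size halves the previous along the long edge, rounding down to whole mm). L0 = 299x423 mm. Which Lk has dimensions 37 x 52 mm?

L0: 299 × 423 mm
L1: 211 × 299 mm
L2: 149 × 211 mm
L3: 105 × 149 mm
L4: 74 × 105 mm
L5: 52 × 74 mm
L6: 37 × 52 mm
L7: 26 × 37 mm
→ matches L6.

L6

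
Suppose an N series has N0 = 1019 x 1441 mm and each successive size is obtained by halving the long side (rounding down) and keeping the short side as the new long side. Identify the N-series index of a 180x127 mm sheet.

N6

N0: 1019 × 1441 mm
N1: 720 × 1019 mm
N2: 509 × 720 mm
N3: 360 × 509 mm
N4: 254 × 360 mm
N5: 180 × 254 mm
N6: 127 × 180 mm
N7: 90 × 127 mm
→ matches N6.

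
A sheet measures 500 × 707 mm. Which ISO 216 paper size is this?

B2 (500 × 707 mm)

Aspect ratio 707/500 ≈ 1.414 — close to the ISO √2 ≈ 1.414.
In the B-series (B0 = 1000 × 1414 mm): B2 = 500 × 707 mm.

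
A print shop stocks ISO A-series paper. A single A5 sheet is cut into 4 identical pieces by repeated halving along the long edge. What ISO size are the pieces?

A7

4 = 2^2, so 2 halving steps.
A5 → A6 → … → A7 after 2 steps.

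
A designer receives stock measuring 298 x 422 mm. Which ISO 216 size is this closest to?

Aspect ratio 422/298 ≈ 1.416 — close to the ISO √2 ≈ 1.414.
In the A-series (A0 area = 1 m²): A3 = 297 × 420 mm.
Off by 3 mm total — nearest standard size.

A3 (297 × 420 mm)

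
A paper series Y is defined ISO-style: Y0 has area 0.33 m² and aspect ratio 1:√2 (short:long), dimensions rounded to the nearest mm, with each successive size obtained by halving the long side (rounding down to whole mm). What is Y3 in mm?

Let Y0's short side be w mm. w · w√2 = 0.33 m² = 330,000 mm², so w ≈ 483.1 mm and w√2 ≈ 683.1 mm → Y0 = 483 × 683 mm.
Y1: ⌊683/2⌋ × 483 = 341 × 483 mm
Y2: ⌊483/2⌋ × 341 = 241 × 341 mm
Y3: ⌊341/2⌋ × 241 = 170 × 241 mm

170 × 241 mm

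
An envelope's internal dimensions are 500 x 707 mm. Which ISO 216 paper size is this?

B2 (500 × 707 mm)

Aspect ratio 707/500 ≈ 1.414 — close to the ISO √2 ≈ 1.414.
In the B-series (B0 = 1000 × 1414 mm): B2 = 500 × 707 mm.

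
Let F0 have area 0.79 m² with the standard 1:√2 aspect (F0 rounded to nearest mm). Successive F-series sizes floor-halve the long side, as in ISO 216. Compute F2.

373 × 528 mm

Let F0's short side be w mm. w · w√2 = 0.79 m² = 790,000 mm², so w ≈ 747.4 mm and w√2 ≈ 1057.0 mm → F0 = 747 × 1057 mm.
F1: ⌊1057/2⌋ × 747 = 528 × 747 mm
F2: ⌊747/2⌋ × 528 = 373 × 528 mm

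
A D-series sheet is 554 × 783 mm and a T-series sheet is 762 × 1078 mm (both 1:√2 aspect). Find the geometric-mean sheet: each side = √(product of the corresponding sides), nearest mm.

Short side: √(554 · 762) = √422148 ≈ 649.7 → 650 mm
Long side: √(783 · 1078) = √844074 ≈ 918.7 → 919 mm

650 × 919 mm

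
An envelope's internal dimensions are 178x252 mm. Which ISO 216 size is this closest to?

B5 (176 × 250 mm)

Aspect ratio 252/178 ≈ 1.416 — close to the ISO √2 ≈ 1.414.
In the B-series (B0 = 1000 × 1414 mm): B5 = 176 × 250 mm.
Off by 4 mm total — nearest standard size.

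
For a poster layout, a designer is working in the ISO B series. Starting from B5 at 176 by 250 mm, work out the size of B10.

B6: ⌊250/2⌋ × 176 = 125 × 176 mm
B7: ⌊176/2⌋ × 125 = 88 × 125 mm
B8: ⌊125/2⌋ × 88 = 62 × 88 mm
B9: ⌊88/2⌋ × 62 = 44 × 62 mm
B10: ⌊62/2⌋ × 44 = 31 × 44 mm

31 × 44 mm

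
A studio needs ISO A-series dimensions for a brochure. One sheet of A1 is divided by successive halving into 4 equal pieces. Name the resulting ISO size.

4 = 2^2, so 2 halving steps.
A1 → A2 → … → A3 after 2 steps.

A3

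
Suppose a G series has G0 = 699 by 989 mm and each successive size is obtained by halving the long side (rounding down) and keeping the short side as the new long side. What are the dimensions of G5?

G1: ⌊989/2⌋ × 699 = 494 × 699 mm
G2: ⌊699/2⌋ × 494 = 349 × 494 mm
G3: ⌊494/2⌋ × 349 = 247 × 349 mm
G4: ⌊349/2⌋ × 247 = 174 × 247 mm
G5: ⌊247/2⌋ × 174 = 123 × 174 mm

123 × 174 mm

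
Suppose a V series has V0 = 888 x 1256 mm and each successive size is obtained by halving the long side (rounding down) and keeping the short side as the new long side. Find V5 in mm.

V1: ⌊1256/2⌋ × 888 = 628 × 888 mm
V2: ⌊888/2⌋ × 628 = 444 × 628 mm
V3: ⌊628/2⌋ × 444 = 314 × 444 mm
V4: ⌊444/2⌋ × 314 = 222 × 314 mm
V5: ⌊314/2⌋ × 222 = 157 × 222 mm

157 × 222 mm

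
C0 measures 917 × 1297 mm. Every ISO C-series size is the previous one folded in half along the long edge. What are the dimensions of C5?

162 × 229 mm

C1: ⌊1297/2⌋ × 917 = 648 × 917 mm
C2: ⌊917/2⌋ × 648 = 458 × 648 mm
C3: ⌊648/2⌋ × 458 = 324 × 458 mm
C4: ⌊458/2⌋ × 324 = 229 × 324 mm
C5: ⌊324/2⌋ × 229 = 162 × 229 mm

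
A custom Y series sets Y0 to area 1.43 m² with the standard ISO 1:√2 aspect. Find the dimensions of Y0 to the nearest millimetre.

Let the short side be w mm. Then w · w√2 = 1.43 m² = 1,430,000 mm².
w² = 1,430,000/√2, so w ≈ 1005.6 mm; long side = w√2 ≈ 1422.1 mm.

1006 × 1422 mm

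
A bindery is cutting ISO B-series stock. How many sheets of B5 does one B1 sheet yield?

16

B1 = 707 × 1000 mm; B5 = 176 × 250 mm.
Each halving step doubles the count; 4 steps from B1 to B5.
2^4 = 16.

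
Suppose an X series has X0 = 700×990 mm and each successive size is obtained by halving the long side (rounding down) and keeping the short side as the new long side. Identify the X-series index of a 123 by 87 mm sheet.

X6

X0: 700 × 990 mm
X1: 495 × 700 mm
X2: 350 × 495 mm
X3: 247 × 350 mm
X4: 175 × 247 mm
X5: 123 × 175 mm
X6: 87 × 123 mm
X7: 61 × 87 mm
→ matches X6.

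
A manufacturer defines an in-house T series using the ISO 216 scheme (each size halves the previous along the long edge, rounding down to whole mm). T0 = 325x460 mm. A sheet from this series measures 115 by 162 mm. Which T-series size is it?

T3

T0: 325 × 460 mm
T1: 230 × 325 mm
T2: 162 × 230 mm
T3: 115 × 162 mm
T4: 81 × 115 mm
→ matches T3.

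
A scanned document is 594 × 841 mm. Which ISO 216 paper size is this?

A1 (594 × 841 mm)

Aspect ratio 841/594 ≈ 1.416 — close to the ISO √2 ≈ 1.414.
In the A-series (A0 area = 1 m²): A1 = 594 × 841 mm.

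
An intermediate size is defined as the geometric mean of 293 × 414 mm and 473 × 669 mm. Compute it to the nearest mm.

Short side: √(293 · 473) = √138589 ≈ 372.3 → 372 mm
Long side: √(414 · 669) = √276966 ≈ 526.3 → 526 mm

372 × 526 mm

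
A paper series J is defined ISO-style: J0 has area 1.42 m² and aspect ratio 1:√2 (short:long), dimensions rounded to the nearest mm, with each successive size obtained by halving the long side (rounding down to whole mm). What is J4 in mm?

Let J0's short side be w mm. w · w√2 = 1.42 m² = 1,420,000 mm², so w ≈ 1002.0 mm and w√2 ≈ 1417.1 mm → J0 = 1002 × 1417 mm.
J1: ⌊1417/2⌋ × 1002 = 708 × 1002 mm
J2: ⌊1002/2⌋ × 708 = 501 × 708 mm
J3: ⌊708/2⌋ × 501 = 354 × 501 mm
J4: ⌊501/2⌋ × 354 = 250 × 354 mm

250 × 354 mm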